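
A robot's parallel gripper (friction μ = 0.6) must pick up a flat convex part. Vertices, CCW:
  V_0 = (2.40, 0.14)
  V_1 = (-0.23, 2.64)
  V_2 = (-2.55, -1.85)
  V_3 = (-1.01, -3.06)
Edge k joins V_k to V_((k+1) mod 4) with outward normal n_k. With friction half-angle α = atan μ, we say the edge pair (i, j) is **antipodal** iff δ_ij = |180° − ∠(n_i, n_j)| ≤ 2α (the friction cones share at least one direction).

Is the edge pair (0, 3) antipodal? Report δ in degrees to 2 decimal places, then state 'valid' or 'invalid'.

δ = 86.73°, invalid

α = atan 0.6 = 30.96°;  2α = 61.93°
edge 0: e_0 = (-2.63, +2.50);  n_0 = (+0.6890, +0.7248)
edge 3: e_3 = (+3.41, +3.20);  n_3 = (+0.6843, -0.7292)
∠(n_0, n_3) = 93.27°
δ = |180° − 93.27°| = 86.73°
86.73° > 2α = 61.93°  →  invalid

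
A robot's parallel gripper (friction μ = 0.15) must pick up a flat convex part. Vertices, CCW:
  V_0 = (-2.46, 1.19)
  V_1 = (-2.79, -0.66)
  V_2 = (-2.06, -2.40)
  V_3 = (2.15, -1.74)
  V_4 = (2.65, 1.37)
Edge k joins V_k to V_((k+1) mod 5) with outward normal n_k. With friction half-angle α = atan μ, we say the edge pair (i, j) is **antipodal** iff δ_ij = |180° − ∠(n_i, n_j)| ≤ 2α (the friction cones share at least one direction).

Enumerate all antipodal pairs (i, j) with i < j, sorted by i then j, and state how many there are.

count = 2; pairs: (0,3), (2,4)

α = atan 0.15 = 8.53°;  2α = 17.06°
n_0 = (-0.9845, +0.1756)
n_1 = (-0.9221, -0.3869)
n_2 = (+0.1549, -0.9879)
n_3 = (+0.9873, -0.1587)
n_4 = (-0.0352, +0.9994)
  (0,1): δ = 147.13°  ·
  (0,2): δ = 70.98°  ·
  (0,3): δ = 0.98°  ✓
  (0,4): δ = 102.13°  ·
  (1,2): δ = 103.85°  ·
  (1,3): δ = 31.89°  ·
  (1,4): δ = 69.26°  ·
  (2,3): δ = 108.04°  ·
  (2,4): δ = 6.89°  ✓
  (3,4): δ = 78.85°  ·
antipodal pairs: 2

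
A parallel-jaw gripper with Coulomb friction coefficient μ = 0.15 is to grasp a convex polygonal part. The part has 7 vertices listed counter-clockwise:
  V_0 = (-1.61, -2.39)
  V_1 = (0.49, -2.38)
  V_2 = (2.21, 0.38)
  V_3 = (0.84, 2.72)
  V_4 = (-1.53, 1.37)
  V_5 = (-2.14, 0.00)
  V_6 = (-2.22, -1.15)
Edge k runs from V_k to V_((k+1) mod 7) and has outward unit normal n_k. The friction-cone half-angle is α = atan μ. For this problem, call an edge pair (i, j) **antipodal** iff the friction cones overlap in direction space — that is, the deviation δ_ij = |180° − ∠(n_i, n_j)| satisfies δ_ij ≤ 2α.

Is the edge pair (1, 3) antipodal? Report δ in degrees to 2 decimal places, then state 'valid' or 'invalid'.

α = atan 0.15 = 8.53°;  2α = 17.06°
edge 1: e_1 = (+1.72, +2.76);  n_1 = (+0.8487, -0.5289)
edge 3: e_3 = (-2.37, -1.35);  n_3 = (-0.4950, +0.8689)
∠(n_1, n_3) = 151.60°
δ = |180° − 151.60°| = 28.40°
28.40° > 2α = 17.06°  →  invalid

δ = 28.40°, invalid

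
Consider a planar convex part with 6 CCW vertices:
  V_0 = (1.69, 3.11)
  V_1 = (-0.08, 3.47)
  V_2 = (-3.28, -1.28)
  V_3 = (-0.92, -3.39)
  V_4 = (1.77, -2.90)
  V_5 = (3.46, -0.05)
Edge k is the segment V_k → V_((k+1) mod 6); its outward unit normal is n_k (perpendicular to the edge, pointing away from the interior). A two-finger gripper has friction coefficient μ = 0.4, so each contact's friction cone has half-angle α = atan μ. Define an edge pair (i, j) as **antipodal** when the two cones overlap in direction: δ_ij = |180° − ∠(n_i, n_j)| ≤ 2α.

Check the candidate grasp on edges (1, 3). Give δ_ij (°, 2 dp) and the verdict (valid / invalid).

α = atan 0.4 = 21.80°;  2α = 43.60°
edge 1: e_1 = (-3.20, -4.75);  n_1 = (-0.8294, +0.5587)
edge 3: e_3 = (+2.69, +0.49);  n_3 = (+0.1792, -0.9838)
∠(n_1, n_3) = 134.29°
δ = |180° − 134.29°| = 45.71°
45.71° > 2α = 43.60°  →  invalid

δ = 45.71°, invalid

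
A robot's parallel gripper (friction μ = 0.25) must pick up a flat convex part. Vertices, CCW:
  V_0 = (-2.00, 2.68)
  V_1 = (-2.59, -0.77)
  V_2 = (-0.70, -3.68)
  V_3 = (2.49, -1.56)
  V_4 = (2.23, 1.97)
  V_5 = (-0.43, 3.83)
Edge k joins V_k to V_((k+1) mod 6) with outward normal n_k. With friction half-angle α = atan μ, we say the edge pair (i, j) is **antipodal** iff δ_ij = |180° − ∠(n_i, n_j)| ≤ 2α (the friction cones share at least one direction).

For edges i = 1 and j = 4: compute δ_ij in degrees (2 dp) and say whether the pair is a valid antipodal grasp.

α = atan 0.25 = 14.04°;  2α = 28.07°
edge 1: e_1 = (+1.89, -2.91);  n_1 = (-0.8386, -0.5447)
edge 4: e_4 = (-2.66, +1.86);  n_4 = (+0.5730, +0.8195)
∠(n_1, n_4) = 157.97°
δ = |180° − 157.97°| = 22.03°
22.03° ≤ 2α = 28.07°  →  valid

δ = 22.03°, valid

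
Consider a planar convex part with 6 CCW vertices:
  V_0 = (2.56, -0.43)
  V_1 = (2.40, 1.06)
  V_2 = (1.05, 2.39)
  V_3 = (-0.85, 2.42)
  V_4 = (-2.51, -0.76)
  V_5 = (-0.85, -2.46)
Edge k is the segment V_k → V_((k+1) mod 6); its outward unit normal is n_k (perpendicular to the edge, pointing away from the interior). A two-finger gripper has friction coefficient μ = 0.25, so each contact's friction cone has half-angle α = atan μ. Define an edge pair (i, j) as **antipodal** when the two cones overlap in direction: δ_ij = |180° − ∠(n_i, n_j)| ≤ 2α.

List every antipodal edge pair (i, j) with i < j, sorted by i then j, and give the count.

α = atan 0.25 = 14.04°;  2α = 28.07°
n_0 = (+0.9943, +0.1068)
n_1 = (+0.7018, +0.7124)
n_2 = (+0.0158, +0.9999)
n_3 = (-0.8865, +0.4628)
n_4 = (-0.7155, -0.6986)
n_5 = (+0.5115, -0.8593)
  (0,1): δ = 140.70°  ·
  (0,2): δ = 97.03°  ·
  (0,3): δ = 33.69°  ·
  (0,4): δ = 38.19°  ·
  (0,5): δ = 114.64°  ·
  (1,2): δ = 136.33°  ·
  (1,3): δ = 72.99°  ·
  (1,4): δ = 1.11°  ✓
  (1,5): δ = 75.34°  ·
  (2,3): δ = 116.66°  ·
  (2,4): δ = 44.78°  ·
  (2,5): δ = 31.67°  ·
  (3,4): δ = 108.12°  ·
  (3,5): δ = 31.67°  ·
  (4,5): δ = 103.55°  ·
antipodal pairs: 1

count = 1; pairs: (1,4)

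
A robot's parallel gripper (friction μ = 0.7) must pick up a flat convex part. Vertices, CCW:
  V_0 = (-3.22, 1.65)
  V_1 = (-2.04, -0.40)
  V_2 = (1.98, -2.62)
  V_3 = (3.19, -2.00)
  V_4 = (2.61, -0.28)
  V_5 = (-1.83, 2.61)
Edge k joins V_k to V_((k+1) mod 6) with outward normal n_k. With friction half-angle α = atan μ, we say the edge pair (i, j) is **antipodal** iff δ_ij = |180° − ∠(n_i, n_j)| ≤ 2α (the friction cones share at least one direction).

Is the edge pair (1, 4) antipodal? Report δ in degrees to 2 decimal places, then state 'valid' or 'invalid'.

α = atan 0.7 = 34.99°;  2α = 69.98°
edge 1: e_1 = (+4.02, -2.22);  n_1 = (-0.4834, -0.8754)
edge 4: e_4 = (-4.44, +2.89);  n_4 = (+0.5455, +0.8381)
∠(n_1, n_4) = 175.85°
δ = |180° − 175.85°| = 4.15°
4.15° ≤ 2α = 69.98°  →  valid

δ = 4.15°, valid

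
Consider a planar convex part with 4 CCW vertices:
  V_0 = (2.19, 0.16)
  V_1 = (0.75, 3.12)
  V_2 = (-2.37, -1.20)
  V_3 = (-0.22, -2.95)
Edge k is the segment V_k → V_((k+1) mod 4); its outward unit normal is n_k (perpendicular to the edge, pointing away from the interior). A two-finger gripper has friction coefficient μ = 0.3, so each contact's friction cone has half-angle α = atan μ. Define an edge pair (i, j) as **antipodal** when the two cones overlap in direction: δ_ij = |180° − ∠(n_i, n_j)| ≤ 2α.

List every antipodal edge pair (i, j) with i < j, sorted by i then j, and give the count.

count = 2; pairs: (0,2), (1,3)

α = atan 0.3 = 16.70°;  2α = 33.40°
n_0 = (+0.8992, +0.4375)
n_1 = (-0.8107, +0.5855)
n_2 = (-0.6313, -0.7756)
n_3 = (+0.7904, -0.6125)
  (0,1): δ = 61.78°  ·
  (0,2): δ = 24.91°  ✓
  (0,3): δ = 116.28°  ·
  (1,2): δ = 93.31°  ·
  (1,3): δ = 1.94°  ✓
  (2,3): δ = 88.63°  ·
antipodal pairs: 2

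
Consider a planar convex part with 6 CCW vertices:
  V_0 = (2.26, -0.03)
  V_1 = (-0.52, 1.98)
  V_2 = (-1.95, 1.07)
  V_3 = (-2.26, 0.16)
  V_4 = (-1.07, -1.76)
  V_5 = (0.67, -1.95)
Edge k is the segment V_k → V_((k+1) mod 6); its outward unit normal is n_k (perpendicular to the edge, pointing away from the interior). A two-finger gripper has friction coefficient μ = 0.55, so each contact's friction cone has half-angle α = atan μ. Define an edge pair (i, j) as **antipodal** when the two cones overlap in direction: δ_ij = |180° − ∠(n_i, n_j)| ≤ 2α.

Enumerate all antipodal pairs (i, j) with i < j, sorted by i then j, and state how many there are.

α = atan 0.55 = 28.81°;  2α = 57.62°
n_0 = (+0.5859, +0.8104)
n_1 = (-0.5369, +0.8437)
n_2 = (-0.9466, +0.3225)
n_3 = (-0.8500, -0.5268)
n_4 = (-0.1086, -0.9941)
n_5 = (+0.7702, -0.6378)
  (0,1): δ = 111.66°  ·
  (0,2): δ = 72.94°  ·
  (0,3): δ = 22.34°  ✓
  (0,4): δ = 29.64°  ✓
  (0,5): δ = 86.24°  ·
  (1,2): δ = 141.28°  ·
  (1,3): δ = 90.68°  ·
  (1,4): δ = 38.70°  ✓
  (1,5): δ = 17.90°  ✓
  (2,3): δ = 129.40°  ·
  (2,4): δ = 77.42°  ·
  (2,5): δ = 20.82°  ✓
  (3,4): δ = 128.02°  ·
  (3,5): δ = 71.42°  ·
  (4,5): δ = 123.40°  ·
antipodal pairs: 5

count = 5; pairs: (0,3), (0,4), (1,4), (1,5), (2,5)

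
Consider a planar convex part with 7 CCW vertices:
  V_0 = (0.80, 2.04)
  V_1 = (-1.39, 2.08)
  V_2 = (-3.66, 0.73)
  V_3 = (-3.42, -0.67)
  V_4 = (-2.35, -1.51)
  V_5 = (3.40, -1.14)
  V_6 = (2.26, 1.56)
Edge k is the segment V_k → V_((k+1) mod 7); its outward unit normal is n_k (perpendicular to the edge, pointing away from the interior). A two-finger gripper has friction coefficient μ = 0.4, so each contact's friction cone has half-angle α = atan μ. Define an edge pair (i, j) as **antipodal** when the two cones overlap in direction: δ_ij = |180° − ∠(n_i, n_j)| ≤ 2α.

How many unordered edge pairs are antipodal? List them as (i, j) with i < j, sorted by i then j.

α = atan 0.4 = 21.80°;  2α = 43.60°
n_0 = (+0.0183, +0.9998)
n_1 = (-0.5112, +0.8595)
n_2 = (-0.9856, -0.1690)
n_3 = (-0.6175, -0.7866)
n_4 = (+0.0642, -0.9979)
n_5 = (+0.9212, +0.3890)
n_6 = (+0.3123, +0.9500)
  (0,1): δ = 148.21°  ·
  (0,2): δ = 79.23°  ·
  (0,3): δ = 37.09°  ✓
  (0,4): δ = 4.73°  ✓
  (0,5): δ = 113.94°  ·
  (0,6): δ = 162.85°  ·
  (1,2): δ = 111.01°  ·
  (1,3): δ = 68.87°  ·
  (1,4): δ = 27.06°  ✓
  (1,5): δ = 82.15°  ·
  (1,6): δ = 131.06°  ·
  (2,3): δ = 137.86°  ·
  (2,4): δ = 96.05°  ·
  (2,5): δ = 13.16°  ✓
  (2,6): δ = 62.07°  ·
  (3,4): δ = 138.18°  ·
  (3,5): δ = 28.98°  ✓
  (3,6): δ = 19.93°  ✓
  (4,5): δ = 70.79°  ·
  (4,6): δ = 21.88°  ✓
  (5,6): δ = 131.09°  ·
antipodal pairs: 7

count = 7; pairs: (0,3), (0,4), (1,4), (2,5), (3,5), (3,6), (4,6)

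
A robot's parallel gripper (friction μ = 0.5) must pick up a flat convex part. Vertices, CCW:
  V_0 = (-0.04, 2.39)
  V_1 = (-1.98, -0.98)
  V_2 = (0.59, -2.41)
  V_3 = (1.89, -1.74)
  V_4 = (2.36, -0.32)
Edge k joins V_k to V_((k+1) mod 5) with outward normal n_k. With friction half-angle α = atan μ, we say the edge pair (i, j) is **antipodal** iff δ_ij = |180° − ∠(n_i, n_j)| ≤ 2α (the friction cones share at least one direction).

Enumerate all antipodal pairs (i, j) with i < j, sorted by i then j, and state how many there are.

count = 3; pairs: (0,2), (0,3), (1,4)

α = atan 0.5 = 26.57°;  2α = 53.13°
n_0 = (-0.8667, +0.4989)
n_1 = (-0.4862, -0.8738)
n_2 = (+0.4581, -0.8889)
n_3 = (+0.9493, -0.3142)
n_4 = (+0.7486, +0.6630)
  (0,1): δ = 89.16°  ·
  (0,2): δ = 32.81°  ✓
  (0,3): δ = 11.61°  ✓
  (0,4): δ = 71.46°  ·
  (1,2): δ = 123.64°  ·
  (1,3): δ = 79.22°  ·
  (1,4): δ = 19.38°  ✓
  (2,3): δ = 135.58°  ·
  (2,4): δ = 75.74°  ·
  (3,4): δ = 120.16°  ·
antipodal pairs: 3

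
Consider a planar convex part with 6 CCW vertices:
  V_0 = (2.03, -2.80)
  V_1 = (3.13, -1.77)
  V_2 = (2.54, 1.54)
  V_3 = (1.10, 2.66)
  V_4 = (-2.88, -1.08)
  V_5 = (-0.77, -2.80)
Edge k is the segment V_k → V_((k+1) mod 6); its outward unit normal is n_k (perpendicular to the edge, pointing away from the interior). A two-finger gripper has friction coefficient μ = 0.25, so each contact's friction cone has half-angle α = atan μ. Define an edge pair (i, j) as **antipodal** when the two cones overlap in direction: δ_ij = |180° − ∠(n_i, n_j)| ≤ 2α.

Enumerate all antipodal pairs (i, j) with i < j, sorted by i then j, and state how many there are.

count = 2; pairs: (0,3), (2,4)

α = atan 0.25 = 14.04°;  2α = 28.07°
n_0 = (+0.6835, -0.7300)
n_1 = (+0.9845, +0.1755)
n_2 = (+0.6139, +0.7894)
n_3 = (-0.6848, +0.7287)
n_4 = (-0.6318, -0.7751)
n_5 = (+0.0000, -1.0000)
  (0,1): δ = 123.01°  ·
  (0,2): δ = 80.99°  ·
  (0,3): δ = 0.10°  ✓
  (0,4): δ = 97.70°  ·
  (0,5): δ = 136.88°  ·
  (1,2): δ = 137.98°  ·
  (1,3): δ = 56.89°  ·
  (1,4): δ = 40.71°  ·
  (1,5): δ = 79.89°  ·
  (2,3): δ = 98.91°  ·
  (2,4): δ = 1.31°  ✓
  (2,5): δ = 37.87°  ·
  (3,4): δ = 82.41°  ·
  (3,5): δ = 43.22°  ·
  (4,5): δ = 140.81°  ·
antipodal pairs: 2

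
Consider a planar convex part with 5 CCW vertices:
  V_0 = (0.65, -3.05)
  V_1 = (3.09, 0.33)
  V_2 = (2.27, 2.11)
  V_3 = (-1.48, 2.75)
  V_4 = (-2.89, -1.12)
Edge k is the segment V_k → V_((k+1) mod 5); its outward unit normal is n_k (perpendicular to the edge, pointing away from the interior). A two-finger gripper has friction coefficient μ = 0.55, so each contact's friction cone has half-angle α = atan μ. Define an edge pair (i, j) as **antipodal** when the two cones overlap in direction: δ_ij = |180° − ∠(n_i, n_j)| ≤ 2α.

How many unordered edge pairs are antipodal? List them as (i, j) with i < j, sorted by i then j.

count = 4; pairs: (0,3), (1,3), (1,4), (2,4)

α = atan 0.55 = 28.81°;  2α = 57.62°
n_0 = (+0.8108, -0.5853)
n_1 = (+0.9083, +0.4184)
n_2 = (+0.1682, +0.9857)
n_3 = (-0.9396, +0.3423)
n_4 = (-0.4787, -0.8780)
  (0,1): δ = 119.44°  ·
  (0,2): δ = 63.86°  ·
  (0,3): δ = 15.81°  ✓
  (0,4): δ = 97.23°  ·
  (1,2): δ = 124.42°  ·
  (1,3): δ = 44.75°  ✓
  (1,4): δ = 36.67°  ✓
  (2,3): δ = 100.33°  ·
  (2,4): δ = 18.91°  ✓
  (3,4): δ = 98.58°  ·
antipodal pairs: 4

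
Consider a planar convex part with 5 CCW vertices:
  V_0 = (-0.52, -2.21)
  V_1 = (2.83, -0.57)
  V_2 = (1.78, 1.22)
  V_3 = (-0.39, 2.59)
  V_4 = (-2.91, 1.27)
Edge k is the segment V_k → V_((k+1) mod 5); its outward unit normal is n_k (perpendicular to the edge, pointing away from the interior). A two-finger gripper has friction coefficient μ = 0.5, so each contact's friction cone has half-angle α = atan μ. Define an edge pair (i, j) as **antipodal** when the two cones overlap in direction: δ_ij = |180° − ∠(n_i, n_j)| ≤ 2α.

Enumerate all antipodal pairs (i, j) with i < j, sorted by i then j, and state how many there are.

count = 3; pairs: (0,3), (1,4), (2,4)

α = atan 0.5 = 26.57°;  2α = 53.13°
n_0 = (+0.4397, -0.8981)
n_1 = (+0.8626, +0.5060)
n_2 = (+0.5338, +0.8456)
n_3 = (-0.4640, +0.8858)
n_4 = (-0.8243, -0.5661)
  (0,1): δ = 85.69°  ·
  (0,2): δ = 58.35°  ·
  (0,3): δ = 1.56°  ✓
  (0,4): δ = 98.40°  ·
  (1,2): δ = 152.66°  ·
  (1,3): δ = 92.75°  ·
  (1,4): δ = 4.09°  ✓
  (2,3): δ = 120.09°  ·
  (2,4): δ = 23.25°  ✓
  (3,4): δ = 83.17°  ·
antipodal pairs: 3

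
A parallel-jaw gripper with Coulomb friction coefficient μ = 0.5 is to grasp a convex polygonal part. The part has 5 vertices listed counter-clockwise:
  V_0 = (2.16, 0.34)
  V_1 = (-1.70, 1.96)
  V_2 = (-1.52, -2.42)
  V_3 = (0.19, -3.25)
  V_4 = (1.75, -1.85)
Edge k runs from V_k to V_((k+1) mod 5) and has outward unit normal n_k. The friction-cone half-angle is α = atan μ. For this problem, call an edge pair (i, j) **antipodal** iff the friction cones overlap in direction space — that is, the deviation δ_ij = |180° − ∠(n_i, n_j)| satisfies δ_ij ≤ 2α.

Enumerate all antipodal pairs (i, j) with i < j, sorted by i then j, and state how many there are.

α = atan 0.5 = 26.57°;  2α = 53.13°
n_0 = (+0.3870, +0.9221)
n_1 = (-0.9992, -0.0411)
n_2 = (-0.4367, -0.8996)
n_3 = (+0.6679, -0.7442)
n_4 = (+0.9829, -0.1840)
  (0,1): δ = 64.88°  ·
  (0,2): δ = 3.12°  ✓
  (0,3): δ = 64.67°  ·
  (0,4): δ = 102.16°  ·
  (1,2): δ = 118.24°  ·
  (1,3): δ = 50.45°  ✓
  (1,4): δ = 12.96°  ✓
  (2,3): δ = 112.20°  ·
  (2,4): δ = 74.71°  ·
  (3,4): δ = 142.51°  ·
antipodal pairs: 3

count = 3; pairs: (0,2), (1,3), (1,4)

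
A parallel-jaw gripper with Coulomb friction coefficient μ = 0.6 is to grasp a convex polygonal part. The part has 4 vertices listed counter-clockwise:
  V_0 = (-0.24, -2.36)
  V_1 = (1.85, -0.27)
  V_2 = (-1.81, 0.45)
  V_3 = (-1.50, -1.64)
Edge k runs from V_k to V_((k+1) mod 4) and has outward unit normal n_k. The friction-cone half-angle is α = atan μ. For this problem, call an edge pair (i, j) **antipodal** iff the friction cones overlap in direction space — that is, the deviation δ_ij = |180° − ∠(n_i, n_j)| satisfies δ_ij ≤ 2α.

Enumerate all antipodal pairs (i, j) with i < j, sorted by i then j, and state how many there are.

α = atan 0.6 = 30.96°;  2α = 61.93°
n_0 = (+0.7071, -0.7071)
n_1 = (+0.1930, +0.9812)
n_2 = (-0.9892, -0.1467)
n_3 = (-0.4961, -0.8682)
  (0,1): δ = 56.13°  ✓
  (0,2): δ = 53.44°  ✓
  (0,3): δ = 105.26°  ·
  (1,2): δ = 70.43°  ·
  (1,3): δ = 18.62°  ✓
  (2,3): δ = 128.18°  ·
antipodal pairs: 3

count = 3; pairs: (0,1), (0,2), (1,3)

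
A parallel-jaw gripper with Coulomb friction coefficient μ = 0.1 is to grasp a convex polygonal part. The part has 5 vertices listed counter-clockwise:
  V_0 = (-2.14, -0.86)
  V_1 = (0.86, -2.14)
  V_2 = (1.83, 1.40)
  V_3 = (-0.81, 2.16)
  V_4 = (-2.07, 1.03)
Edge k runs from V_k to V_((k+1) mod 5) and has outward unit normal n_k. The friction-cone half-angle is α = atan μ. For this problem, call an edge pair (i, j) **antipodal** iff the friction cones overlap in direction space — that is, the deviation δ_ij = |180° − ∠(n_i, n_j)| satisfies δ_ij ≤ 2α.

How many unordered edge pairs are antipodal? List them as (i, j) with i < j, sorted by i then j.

count = 1; pairs: (0,2)

α = atan 0.1 = 5.71°;  2α = 11.42°
n_0 = (-0.3924, -0.9198)
n_1 = (+0.9644, -0.2643)
n_2 = (+0.2766, +0.9610)
n_3 = (-0.6677, +0.7445)
n_4 = (-0.9993, +0.0370)
  (0,1): δ = 82.22°  ·
  (0,2): δ = 7.05°  ✓
  (0,3): δ = 64.99°  ·
  (0,4): δ = 110.99°  ·
  (1,2): δ = 90.74°  ·
  (1,3): δ = 32.79°  ·
  (1,4): δ = 13.20°  ·
  (2,3): δ = 122.05°  ·
  (2,4): δ = 76.06°  ·
  (3,4): δ = 134.01°  ·
antipodal pairs: 1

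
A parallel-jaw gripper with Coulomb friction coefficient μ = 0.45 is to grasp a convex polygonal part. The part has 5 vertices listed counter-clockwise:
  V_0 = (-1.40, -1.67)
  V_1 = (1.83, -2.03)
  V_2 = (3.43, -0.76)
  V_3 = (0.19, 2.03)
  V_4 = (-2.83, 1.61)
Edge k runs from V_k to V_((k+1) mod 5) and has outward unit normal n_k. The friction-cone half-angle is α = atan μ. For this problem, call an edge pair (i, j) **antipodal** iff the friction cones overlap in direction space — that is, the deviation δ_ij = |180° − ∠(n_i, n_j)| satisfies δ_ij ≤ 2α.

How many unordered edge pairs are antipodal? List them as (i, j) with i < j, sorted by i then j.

count = 4; pairs: (0,2), (0,3), (1,3), (2,4)

α = atan 0.45 = 24.23°;  2α = 48.46°
n_0 = (-0.1108, -0.9938)
n_1 = (+0.6217, -0.7833)
n_2 = (+0.6525, +0.7578)
n_3 = (-0.1377, +0.9905)
n_4 = (-0.9167, -0.3996)
  (0,1): δ = 135.20°  ·
  (0,2): δ = 34.37°  ✓
  (0,3): δ = 14.28°  ✓
  (0,4): δ = 119.92°  ·
  (1,2): δ = 79.17°  ·
  (1,3): δ = 30.52°  ✓
  (1,4): δ = 75.12°  ·
  (2,3): δ = 131.35°  ·
  (2,4): δ = 25.71°  ✓
  (3,4): δ = 74.36°  ·
antipodal pairs: 4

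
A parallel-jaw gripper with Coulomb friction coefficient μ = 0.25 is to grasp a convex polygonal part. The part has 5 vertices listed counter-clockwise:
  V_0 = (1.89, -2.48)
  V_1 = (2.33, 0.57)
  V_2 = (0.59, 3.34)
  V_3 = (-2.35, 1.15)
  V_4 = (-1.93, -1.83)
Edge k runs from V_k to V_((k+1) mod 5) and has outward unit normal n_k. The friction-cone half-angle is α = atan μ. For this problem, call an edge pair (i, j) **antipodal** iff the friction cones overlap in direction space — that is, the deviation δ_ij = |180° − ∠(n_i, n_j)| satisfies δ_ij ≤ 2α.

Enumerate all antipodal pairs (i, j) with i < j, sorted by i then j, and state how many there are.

α = atan 0.25 = 14.04°;  2α = 28.07°
n_0 = (+0.9898, -0.1428)
n_1 = (+0.8468, +0.5319)
n_2 = (-0.5974, +0.8020)
n_3 = (-0.9902, -0.1396)
n_4 = (-0.1677, -0.9858)
  (0,1): δ = 139.66°  ·
  (0,2): δ = 45.11°  ·
  (0,3): δ = 16.23°  ✓
  (0,4): δ = 88.55°  ·
  (1,2): δ = 85.45°  ·
  (1,3): δ = 24.11°  ✓
  (1,4): δ = 48.21°  ·
  (2,3): δ = 118.66°  ·
  (2,4): δ = 46.34°  ·
  (3,4): δ = 107.68°  ·
antipodal pairs: 2

count = 2; pairs: (0,3), (1,3)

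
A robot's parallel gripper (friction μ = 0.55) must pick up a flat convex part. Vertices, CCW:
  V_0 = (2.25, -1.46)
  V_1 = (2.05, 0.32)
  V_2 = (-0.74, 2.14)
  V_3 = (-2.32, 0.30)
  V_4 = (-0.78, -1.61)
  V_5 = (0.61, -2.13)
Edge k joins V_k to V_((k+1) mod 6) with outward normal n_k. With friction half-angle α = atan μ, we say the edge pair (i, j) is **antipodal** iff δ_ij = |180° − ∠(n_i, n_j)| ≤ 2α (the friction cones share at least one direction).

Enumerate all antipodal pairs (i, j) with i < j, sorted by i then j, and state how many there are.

α = atan 0.55 = 28.81°;  2α = 57.62°
n_0 = (+0.9937, +0.1117)
n_1 = (+0.5464, +0.8376)
n_2 = (-0.7587, +0.6515)
n_3 = (-0.7785, -0.6277)
n_4 = (-0.3504, -0.9366)
n_5 = (+0.3782, -0.9257)
  (0,1): δ = 129.53°  ·
  (0,2): δ = 47.06°  ✓
  (0,3): δ = 32.47°  ✓
  (0,4): δ = 63.08°  ·
  (0,5): δ = 105.81°  ·
  (1,2): δ = 97.53°  ·
  (1,3): δ = 18.00°  ✓
  (1,4): δ = 12.61°  ✓
  (1,5): δ = 55.34°  ✓
  (2,3): δ = 100.47°  ·
  (2,4): δ = 69.86°  ·
  (2,5): δ = 27.13°  ✓
  (3,4): δ = 149.39°  ·
  (3,5): δ = 106.66°  ·
  (4,5): δ = 137.27°  ·
antipodal pairs: 6

count = 6; pairs: (0,2), (0,3), (1,3), (1,4), (1,5), (2,5)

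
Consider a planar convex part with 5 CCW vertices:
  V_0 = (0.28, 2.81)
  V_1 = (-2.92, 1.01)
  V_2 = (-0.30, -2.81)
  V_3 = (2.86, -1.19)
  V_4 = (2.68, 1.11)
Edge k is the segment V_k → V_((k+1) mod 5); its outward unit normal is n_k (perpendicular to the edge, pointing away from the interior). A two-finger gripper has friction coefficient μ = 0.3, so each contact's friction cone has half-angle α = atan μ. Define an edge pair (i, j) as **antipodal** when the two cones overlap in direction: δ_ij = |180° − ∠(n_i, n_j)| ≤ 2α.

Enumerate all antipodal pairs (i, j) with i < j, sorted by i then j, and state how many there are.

count = 3; pairs: (0,2), (1,3), (1,4)

α = atan 0.3 = 16.70°;  2α = 33.40°
n_0 = (-0.4903, +0.8716)
n_1 = (-0.8247, -0.5656)
n_2 = (+0.4562, -0.8899)
n_3 = (+0.9970, +0.0780)
n_4 = (+0.5780, +0.8160)
  (0,1): δ = 84.91°  ·
  (0,2): δ = 2.22°  ✓
  (0,3): δ = 65.12°  ·
  (0,4): δ = 115.33°  ·
  (1,2): δ = 97.30°  ·
  (1,3): δ = 29.97°  ✓
  (1,4): δ = 20.24°  ✓
  (2,3): δ = 112.67°  ·
  (2,4): δ = 62.45°  ·
  (3,4): δ = 129.79°  ·
antipodal pairs: 3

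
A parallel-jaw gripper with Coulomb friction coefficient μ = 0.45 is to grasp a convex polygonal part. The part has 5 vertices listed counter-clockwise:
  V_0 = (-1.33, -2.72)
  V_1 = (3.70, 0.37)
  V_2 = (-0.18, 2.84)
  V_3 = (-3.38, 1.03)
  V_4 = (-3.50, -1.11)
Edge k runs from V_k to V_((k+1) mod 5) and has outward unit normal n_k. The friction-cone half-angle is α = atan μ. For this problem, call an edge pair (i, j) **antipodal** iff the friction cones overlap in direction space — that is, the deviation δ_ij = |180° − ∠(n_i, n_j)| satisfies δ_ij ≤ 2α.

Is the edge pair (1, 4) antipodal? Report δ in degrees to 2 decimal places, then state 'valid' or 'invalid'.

δ = 4.09°, valid

α = atan 0.45 = 24.23°;  2α = 48.46°
edge 1: e_1 = (-3.88, +2.47);  n_1 = (+0.5370, +0.8436)
edge 4: e_4 = (+2.17, -1.61);  n_4 = (-0.5958, -0.8031)
∠(n_1, n_4) = 175.91°
δ = |180° − 175.91°| = 4.09°
4.09° ≤ 2α = 48.46°  →  valid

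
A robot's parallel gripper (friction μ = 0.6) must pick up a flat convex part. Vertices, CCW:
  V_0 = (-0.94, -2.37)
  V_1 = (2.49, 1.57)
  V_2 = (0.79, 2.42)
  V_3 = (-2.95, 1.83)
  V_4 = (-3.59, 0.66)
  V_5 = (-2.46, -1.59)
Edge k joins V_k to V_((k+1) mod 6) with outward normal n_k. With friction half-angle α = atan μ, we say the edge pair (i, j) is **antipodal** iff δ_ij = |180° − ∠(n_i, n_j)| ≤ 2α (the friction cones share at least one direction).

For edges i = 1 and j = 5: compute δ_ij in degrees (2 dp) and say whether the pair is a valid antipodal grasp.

δ = 0.60°, valid

α = atan 0.6 = 30.96°;  2α = 61.93°
edge 1: e_1 = (-1.70, +0.85);  n_1 = (+0.4472, +0.8944)
edge 5: e_5 = (+1.52, -0.78);  n_5 = (-0.4566, -0.8897)
∠(n_1, n_5) = 179.40°
δ = |180° − 179.40°| = 0.60°
0.60° ≤ 2α = 61.93°  →  valid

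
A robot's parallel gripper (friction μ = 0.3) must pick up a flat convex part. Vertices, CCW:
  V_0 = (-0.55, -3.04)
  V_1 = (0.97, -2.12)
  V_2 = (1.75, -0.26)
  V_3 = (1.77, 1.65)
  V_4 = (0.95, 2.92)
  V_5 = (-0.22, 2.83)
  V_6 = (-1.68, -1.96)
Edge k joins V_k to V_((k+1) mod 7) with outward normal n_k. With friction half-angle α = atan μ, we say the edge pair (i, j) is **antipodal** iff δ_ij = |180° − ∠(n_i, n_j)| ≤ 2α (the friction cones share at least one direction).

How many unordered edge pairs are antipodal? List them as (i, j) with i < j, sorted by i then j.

count = 4; pairs: (0,4), (1,5), (2,5), (3,6)

α = atan 0.3 = 16.70°;  2α = 33.40°
n_0 = (+0.5178, -0.8555)
n_1 = (+0.9222, -0.3867)
n_2 = (+0.9999, -0.0105)
n_3 = (+0.8401, +0.5424)
n_4 = (-0.0767, +0.9971)
n_5 = (-0.9566, +0.2916)
n_6 = (-0.6909, -0.7229)
  (0,1): δ = 143.94°  ·
  (0,2): δ = 121.78°  ·
  (0,3): δ = 88.34°  ·
  (0,4): δ = 26.79°  ✓
  (0,5): δ = 41.86°  ·
  (0,6): δ = 105.11°  ·
  (1,2): δ = 157.85°  ·
  (1,3): δ = 124.40°  ·
  (1,4): δ = 62.85°  ·
  (1,5): δ = 5.80°  ✓
  (1,6): δ = 69.05°  ·
  (2,3): δ = 146.55°  ·
  (2,4): δ = 85.00°  ·
  (2,5): δ = 16.35°  ✓
  (2,6): δ = 46.90°  ·
  (3,4): δ = 118.45°  ·
  (3,5): δ = 49.80°  ·
  (3,6): δ = 13.45°  ✓
  (4,5): δ = 111.35°  ·
  (4,6): δ = 48.10°  ·
  (5,6): δ = 116.75°  ·
antipodal pairs: 4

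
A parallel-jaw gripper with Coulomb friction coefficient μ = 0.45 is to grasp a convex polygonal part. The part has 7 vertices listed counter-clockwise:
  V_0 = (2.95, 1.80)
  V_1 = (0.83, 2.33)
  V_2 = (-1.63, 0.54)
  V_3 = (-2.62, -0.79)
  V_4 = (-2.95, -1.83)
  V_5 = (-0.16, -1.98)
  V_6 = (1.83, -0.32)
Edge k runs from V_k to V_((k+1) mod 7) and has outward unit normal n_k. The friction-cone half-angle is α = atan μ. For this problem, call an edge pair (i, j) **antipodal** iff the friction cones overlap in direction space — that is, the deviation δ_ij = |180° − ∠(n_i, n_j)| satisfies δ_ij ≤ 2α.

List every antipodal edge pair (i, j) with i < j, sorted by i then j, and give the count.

α = atan 0.45 = 24.23°;  2α = 48.46°
n_0 = (+0.2425, +0.9701)
n_1 = (-0.5884, +0.8086)
n_2 = (-0.8022, +0.5971)
n_3 = (-0.9532, +0.3024)
n_4 = (-0.0537, -0.9986)
n_5 = (+0.6406, -0.7679)
n_6 = (+0.8842, -0.4671)
  (0,1): δ = 129.92°  ·
  (0,2): δ = 112.63°  ·
  (0,3): δ = 93.57°  ·
  (0,4): δ = 10.96°  ✓
  (0,5): δ = 53.87°  ·
  (0,6): δ = 76.19°  ·
  (1,2): δ = 162.70°  ·
  (1,3): δ = 143.65°  ·
  (1,4): δ = 39.12°  ✓
  (1,5): δ = 3.79°  ✓
  (1,6): δ = 26.11°  ✓
  (2,3): δ = 160.94°  ·
  (2,4): δ = 56.41°  ·
  (2,5): δ = 13.50°  ✓
  (2,6): δ = 8.81°  ✓
  (3,4): δ = 75.47°  ·
  (3,5): δ = 32.56°  ✓
  (3,6): δ = 10.24°  ✓
  (4,5): δ = 137.09°  ·
  (4,6): δ = 114.77°  ·
  (5,6): δ = 157.68°  ·
antipodal pairs: 8

count = 8; pairs: (0,4), (1,4), (1,5), (1,6), (2,5), (2,6), (3,5), (3,6)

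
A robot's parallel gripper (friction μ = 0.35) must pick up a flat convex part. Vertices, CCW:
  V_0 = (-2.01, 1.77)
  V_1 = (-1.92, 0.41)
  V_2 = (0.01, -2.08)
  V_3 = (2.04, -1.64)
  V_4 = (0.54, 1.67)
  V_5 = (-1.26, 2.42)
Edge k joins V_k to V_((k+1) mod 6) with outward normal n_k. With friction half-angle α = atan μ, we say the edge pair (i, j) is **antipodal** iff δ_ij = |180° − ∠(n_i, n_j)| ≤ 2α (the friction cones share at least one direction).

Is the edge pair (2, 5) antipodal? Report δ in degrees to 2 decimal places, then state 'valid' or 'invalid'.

α = atan 0.35 = 19.29°;  2α = 38.58°
edge 2: e_2 = (+2.03, +0.44);  n_2 = (+0.2118, -0.9773)
edge 5: e_5 = (-0.75, -0.65);  n_5 = (-0.6549, +0.7557)
∠(n_2, n_5) = 151.32°
δ = |180° − 151.32°| = 28.68°
28.68° ≤ 2α = 38.58°  →  valid

δ = 28.68°, valid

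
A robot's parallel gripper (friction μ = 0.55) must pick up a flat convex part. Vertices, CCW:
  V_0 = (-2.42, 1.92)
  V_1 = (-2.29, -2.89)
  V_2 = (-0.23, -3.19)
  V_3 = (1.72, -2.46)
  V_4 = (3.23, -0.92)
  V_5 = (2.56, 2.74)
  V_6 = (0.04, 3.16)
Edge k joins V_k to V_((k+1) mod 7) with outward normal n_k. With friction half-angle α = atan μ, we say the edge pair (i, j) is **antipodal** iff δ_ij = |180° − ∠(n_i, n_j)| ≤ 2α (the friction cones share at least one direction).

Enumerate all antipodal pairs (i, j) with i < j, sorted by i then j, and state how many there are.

α = atan 0.55 = 28.81°;  2α = 57.62°
n_0 = (-0.9996, -0.0270)
n_1 = (-0.1441, -0.9896)
n_2 = (+0.3506, -0.9365)
n_3 = (+0.7140, -0.7001)
n_4 = (+0.9837, +0.1801)
n_5 = (+0.1644, +0.9864)
n_6 = (-0.4501, +0.8930)
  (0,1): δ = 99.83°  ·
  (0,2): δ = 71.02°  ·
  (0,3): δ = 45.98°  ✓
  (0,4): δ = 8.83°  ✓
  (0,5): δ = 78.99°  ·
  (0,6): δ = 115.20°  ·
  (1,2): δ = 151.19°  ·
  (1,3): δ = 126.15°  ·
  (1,4): δ = 71.34°  ·
  (1,5): δ = 1.18°  ✓
  (1,6): δ = 35.04°  ✓
  (2,3): δ = 154.96°  ·
  (2,4): δ = 100.15°  ·
  (2,5): δ = 29.99°  ✓
  (2,6): δ = 6.23°  ✓
  (3,4): δ = 125.19°  ·
  (3,5): δ = 55.03°  ✓
  (3,6): δ = 18.81°  ✓
  (4,5): δ = 109.84°  ·
  (4,6): δ = 73.62°  ·
  (5,6): δ = 143.79°  ·
antipodal pairs: 8

count = 8; pairs: (0,3), (0,4), (1,5), (1,6), (2,5), (2,6), (3,5), (3,6)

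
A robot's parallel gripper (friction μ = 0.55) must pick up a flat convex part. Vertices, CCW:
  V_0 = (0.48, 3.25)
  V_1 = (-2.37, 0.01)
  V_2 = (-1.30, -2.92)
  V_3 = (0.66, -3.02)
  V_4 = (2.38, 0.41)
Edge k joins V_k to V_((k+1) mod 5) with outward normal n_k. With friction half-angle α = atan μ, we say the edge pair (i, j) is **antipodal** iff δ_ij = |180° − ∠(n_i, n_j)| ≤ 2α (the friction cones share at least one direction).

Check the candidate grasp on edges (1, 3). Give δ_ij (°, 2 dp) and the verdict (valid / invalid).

α = atan 0.55 = 28.81°;  2α = 57.62°
edge 1: e_1 = (+1.07, -2.93);  n_1 = (-0.9393, -0.3430)
edge 3: e_3 = (+1.72, +3.43);  n_3 = (+0.8939, -0.4483)
∠(n_1, n_3) = 133.31°
δ = |180° − 133.31°| = 46.69°
46.69° ≤ 2α = 57.62°  →  valid

δ = 46.69°, valid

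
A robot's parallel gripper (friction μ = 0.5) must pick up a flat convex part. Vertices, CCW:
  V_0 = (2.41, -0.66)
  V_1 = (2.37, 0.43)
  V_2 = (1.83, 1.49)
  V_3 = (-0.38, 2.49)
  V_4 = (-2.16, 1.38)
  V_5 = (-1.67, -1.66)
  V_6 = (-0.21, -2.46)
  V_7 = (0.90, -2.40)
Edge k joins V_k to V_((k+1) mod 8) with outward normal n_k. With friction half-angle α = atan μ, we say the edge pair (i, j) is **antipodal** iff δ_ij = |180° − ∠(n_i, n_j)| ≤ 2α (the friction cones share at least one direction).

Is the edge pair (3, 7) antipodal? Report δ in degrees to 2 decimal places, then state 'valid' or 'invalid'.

α = atan 0.5 = 26.57°;  2α = 53.13°
edge 3: e_3 = (-1.78, -1.11);  n_3 = (-0.5291, +0.8485)
edge 7: e_7 = (+1.51, +1.74);  n_7 = (+0.7553, -0.6554)
∠(n_3, n_7) = 162.90°
δ = |180° − 162.90°| = 17.10°
17.10° ≤ 2α = 53.13°  →  valid

δ = 17.10°, valid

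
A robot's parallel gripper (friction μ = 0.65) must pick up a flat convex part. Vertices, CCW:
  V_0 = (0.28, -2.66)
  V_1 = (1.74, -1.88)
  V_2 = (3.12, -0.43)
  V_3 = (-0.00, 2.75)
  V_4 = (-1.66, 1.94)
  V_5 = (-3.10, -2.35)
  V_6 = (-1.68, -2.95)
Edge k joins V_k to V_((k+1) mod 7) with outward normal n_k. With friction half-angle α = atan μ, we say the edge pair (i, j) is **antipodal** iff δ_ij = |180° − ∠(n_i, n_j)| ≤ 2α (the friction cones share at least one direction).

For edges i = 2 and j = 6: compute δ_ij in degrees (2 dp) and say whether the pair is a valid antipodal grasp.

δ = 53.96°, valid

α = atan 0.65 = 33.02°;  2α = 66.05°
edge 2: e_2 = (-3.12, +3.18);  n_2 = (+0.7138, +0.7003)
edge 6: e_6 = (+1.96, +0.29);  n_6 = (+0.1464, -0.9892)
∠(n_2, n_6) = 126.04°
δ = |180° − 126.04°| = 53.96°
53.96° ≤ 2α = 66.05°  →  valid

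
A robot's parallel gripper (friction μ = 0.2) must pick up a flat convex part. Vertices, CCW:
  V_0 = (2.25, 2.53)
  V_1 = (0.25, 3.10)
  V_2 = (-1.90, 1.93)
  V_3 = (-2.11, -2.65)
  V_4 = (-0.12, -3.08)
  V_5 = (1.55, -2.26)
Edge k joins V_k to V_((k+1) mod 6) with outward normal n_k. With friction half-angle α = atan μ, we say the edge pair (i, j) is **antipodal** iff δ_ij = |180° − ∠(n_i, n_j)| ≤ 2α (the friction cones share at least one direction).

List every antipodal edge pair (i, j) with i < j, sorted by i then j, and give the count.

α = atan 0.2 = 11.31°;  2α = 22.62°
n_0 = (+0.2741, +0.9617)
n_1 = (-0.4780, +0.8784)
n_2 = (-0.9990, +0.0458)
n_3 = (-0.2112, -0.9774)
n_4 = (+0.4408, -0.8976)
n_5 = (+0.9895, -0.1446)
  (0,1): δ = 135.54°  ·
  (0,2): δ = 76.72°  ·
  (0,3): δ = 3.71°  ✓
  (0,4): δ = 42.06°  ·
  (0,5): δ = 97.59°  ·
  (1,2): δ = 121.18°  ·
  (1,3): δ = 40.75°  ·
  (1,4): δ = 2.40°  ✓
  (1,5): δ = 53.13°  ·
  (2,3): δ = 99.57°  ·
  (2,4): δ = 61.22°  ·
  (2,5): δ = 5.69°  ✓
  (3,4): δ = 141.66°  ·
  (3,5): δ = 86.12°  ·
  (4,5): δ = 124.47°  ·
antipodal pairs: 3

count = 3; pairs: (0,3), (1,4), (2,5)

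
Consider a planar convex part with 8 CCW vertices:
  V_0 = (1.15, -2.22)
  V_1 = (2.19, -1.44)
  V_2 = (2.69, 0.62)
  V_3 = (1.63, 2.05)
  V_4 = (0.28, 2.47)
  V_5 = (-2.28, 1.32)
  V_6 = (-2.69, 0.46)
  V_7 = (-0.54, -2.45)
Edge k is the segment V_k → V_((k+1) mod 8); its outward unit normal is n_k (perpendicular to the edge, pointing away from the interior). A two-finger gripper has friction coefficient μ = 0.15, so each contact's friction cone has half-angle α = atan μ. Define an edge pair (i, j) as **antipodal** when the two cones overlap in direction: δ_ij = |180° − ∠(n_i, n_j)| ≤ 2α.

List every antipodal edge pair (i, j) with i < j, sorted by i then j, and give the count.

count = 4; pairs: (0,4), (1,5), (2,6), (4,7)

α = atan 0.15 = 8.53°;  2α = 17.06°
n_0 = (+0.6000, -0.8000)
n_1 = (+0.9718, -0.2359)
n_2 = (+0.8034, +0.5955)
n_3 = (+0.2971, +0.9549)
n_4 = (-0.4098, +0.9122)
n_5 = (-0.9027, +0.4303)
n_6 = (-0.8043, -0.5942)
n_7 = (+0.1349, -0.9909)
  (0,1): δ = 140.51°  ·
  (0,2): δ = 90.32°  ·
  (0,3): δ = 54.15°  ·
  (0,4): δ = 12.68°  ✓
  (0,5): δ = 27.64°  ·
  (0,6): δ = 89.59°  ·
  (0,7): δ = 150.88°  ·
  (1,2): δ = 129.81°  ·
  (1,3): δ = 93.64°  ·
  (1,4): δ = 52.17°  ·
  (1,5): δ = 11.85°  ✓
  (1,6): δ = 50.10°  ·
  (1,7): δ = 111.39°  ·
  (2,3): δ = 143.83°  ·
  (2,4): δ = 102.36°  ·
  (2,5): δ = 62.04°  ·
  (2,6): δ = 0.09°  ✓
  (2,7): δ = 61.20°  ·
  (3,4): δ = 138.53°  ·
  (3,5): δ = 98.21°  ·
  (3,6): δ = 36.26°  ·
  (3,7): δ = 25.03°  ·
  (4,5): δ = 139.68°  ·
  (4,6): δ = 77.73°  ·
  (4,7): δ = 16.44°  ✓
  (5,6): δ = 118.05°  ·
  (5,7): δ = 56.76°  ·
  (6,7): δ = 118.71°  ·
antipodal pairs: 4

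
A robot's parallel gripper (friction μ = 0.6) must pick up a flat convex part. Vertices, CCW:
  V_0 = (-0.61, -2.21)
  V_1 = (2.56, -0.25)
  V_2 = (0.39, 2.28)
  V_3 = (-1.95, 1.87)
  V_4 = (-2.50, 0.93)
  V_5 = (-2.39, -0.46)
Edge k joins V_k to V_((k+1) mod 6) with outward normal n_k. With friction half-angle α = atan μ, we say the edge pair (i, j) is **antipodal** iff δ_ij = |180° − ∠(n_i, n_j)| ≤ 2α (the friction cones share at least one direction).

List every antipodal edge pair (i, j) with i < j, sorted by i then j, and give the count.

count = 5; pairs: (0,2), (0,3), (1,4), (1,5), (2,5)

α = atan 0.6 = 30.96°;  2α = 61.93°
n_0 = (+0.5259, -0.8506)
n_1 = (+0.7590, +0.6510)
n_2 = (-0.1726, +0.9850)
n_3 = (-0.8631, +0.5050)
n_4 = (-0.9969, -0.0789)
n_5 = (-0.7011, -0.7131)
  (0,1): δ = 81.11°  ·
  (0,2): δ = 21.79°  ✓
  (0,3): δ = 27.94°  ✓
  (0,4): δ = 62.80°  ·
  (0,5): δ = 103.76°  ·
  (1,2): δ = 120.68°  ·
  (1,3): δ = 70.95°  ·
  (1,4): δ = 36.10°  ✓
  (1,5): δ = 4.87°  ✓
  (2,3): δ = 130.27°  ·
  (2,4): δ = 95.41°  ·
  (2,5): δ = 54.45°  ✓
  (3,4): δ = 145.14°  ·
  (3,5): δ = 104.18°  ·
  (4,5): δ = 139.04°  ·
antipodal pairs: 5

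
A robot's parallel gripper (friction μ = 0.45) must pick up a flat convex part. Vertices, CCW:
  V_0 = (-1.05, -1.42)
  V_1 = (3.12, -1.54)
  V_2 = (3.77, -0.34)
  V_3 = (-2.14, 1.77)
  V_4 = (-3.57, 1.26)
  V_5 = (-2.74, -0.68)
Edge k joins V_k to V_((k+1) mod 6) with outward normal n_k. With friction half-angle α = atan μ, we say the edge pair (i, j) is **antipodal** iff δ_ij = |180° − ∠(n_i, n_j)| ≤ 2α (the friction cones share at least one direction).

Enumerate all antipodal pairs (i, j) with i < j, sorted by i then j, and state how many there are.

α = atan 0.45 = 24.23°;  2α = 48.46°
n_0 = (-0.0288, -0.9996)
n_1 = (+0.8793, -0.4763)
n_2 = (+0.3362, +0.9418)
n_3 = (-0.3359, +0.9419)
n_4 = (-0.9194, -0.3933)
n_5 = (-0.4011, -0.9160)
  (0,1): δ = 116.79°  ·
  (0,2): δ = 18.00°  ✓
  (0,3): δ = 21.28°  ✓
  (0,4): δ = 114.81°  ·
  (0,5): δ = 158.00°  ·
  (1,2): δ = 81.20°  ·
  (1,3): δ = 41.93°  ✓
  (1,4): δ = 51.61°  ·
  (1,5): δ = 94.80°  ·
  (2,3): δ = 140.72°  ·
  (2,4): δ = 47.19°  ✓
  (2,5): δ = 4.00°  ✓
  (3,4): δ = 86.47°  ·
  (3,5): δ = 43.28°  ✓
  (4,5): δ = 136.81°  ·
antipodal pairs: 6

count = 6; pairs: (0,2), (0,3), (1,3), (2,4), (2,5), (3,5)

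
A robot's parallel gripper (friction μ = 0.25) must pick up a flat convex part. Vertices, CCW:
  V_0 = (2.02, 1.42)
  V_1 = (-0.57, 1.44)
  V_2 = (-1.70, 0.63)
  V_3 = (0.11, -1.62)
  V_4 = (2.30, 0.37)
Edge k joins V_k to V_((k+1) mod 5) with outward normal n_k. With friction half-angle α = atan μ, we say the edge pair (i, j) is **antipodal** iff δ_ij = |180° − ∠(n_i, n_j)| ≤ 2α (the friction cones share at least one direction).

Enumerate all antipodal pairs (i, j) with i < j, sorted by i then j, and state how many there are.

α = atan 0.25 = 14.04°;  2α = 28.07°
n_0 = (+0.0077, +1.0000)
n_1 = (-0.5826, +0.8128)
n_2 = (-0.7792, -0.6268)
n_3 = (+0.6725, -0.7401)
n_4 = (+0.9662, +0.2577)
  (0,1): δ = 143.92°  ·
  (0,2): δ = 50.74°  ·
  (0,3): δ = 42.70°  ·
  (0,4): δ = 105.37°  ·
  (1,2): δ = 86.82°  ·
  (1,3): δ = 6.63°  ✓
  (1,4): δ = 69.30°  ·
  (2,3): δ = 86.55°  ·
  (2,4): δ = 23.88°  ✓
  (3,4): δ = 117.33°  ·
antipodal pairs: 2

count = 2; pairs: (1,3), (2,4)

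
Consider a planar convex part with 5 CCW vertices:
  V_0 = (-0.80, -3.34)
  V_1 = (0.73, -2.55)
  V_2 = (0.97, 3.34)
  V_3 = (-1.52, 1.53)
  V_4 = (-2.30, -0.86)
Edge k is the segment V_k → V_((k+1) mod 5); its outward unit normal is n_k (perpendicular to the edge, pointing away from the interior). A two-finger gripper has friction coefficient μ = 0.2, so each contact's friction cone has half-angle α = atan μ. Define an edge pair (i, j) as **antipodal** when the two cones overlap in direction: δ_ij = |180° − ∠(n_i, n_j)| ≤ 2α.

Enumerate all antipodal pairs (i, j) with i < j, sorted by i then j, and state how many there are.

α = atan 0.2 = 11.31°;  2α = 22.62°
n_0 = (+0.4588, -0.8885)
n_1 = (+0.9992, -0.0407)
n_2 = (-0.5880, +0.8089)
n_3 = (-0.9507, +0.3103)
n_4 = (-0.8557, -0.5175)
  (0,1): δ = 119.64°  ·
  (0,2): δ = 8.70°  ✓
  (0,3): δ = 44.62°  ·
  (0,4): δ = 93.86°  ·
  (1,2): δ = 51.65°  ·
  (1,3): δ = 15.74°  ✓
  (1,4): δ = 33.50°  ·
  (2,3): δ = 144.09°  ·
  (2,4): δ = 94.85°  ·
  (3,4): δ = 130.76°  ·
antipodal pairs: 2

count = 2; pairs: (0,2), (1,3)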